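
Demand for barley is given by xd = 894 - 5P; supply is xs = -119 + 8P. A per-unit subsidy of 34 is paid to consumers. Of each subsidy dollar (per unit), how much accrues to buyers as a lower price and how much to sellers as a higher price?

Pre-subsidy: 894 - 5P = -119 + 8P gives P* = 1013/13, x* = 6557/13.
With the rebate, buyers effectively pay Pb = Ps − 34, where Ps is the price sellers receive.
Demand in terms of Ps becomes xd = 894 − 5(Ps − 34) = 1064 - 5Ps. Setting this equal to supply: 1064 - 5Ps = -119 + 8Ps, so Ps = 91.
Buyers pay Pb = 91 − 34 = 57; x' = -119 + 8·91 = 609.
Buyers' price falls by P* − Pb = 1013/13 − 57 = 272/13; sellers' price rises by Ps − P* = 91 − 1013/13 = 170/13.

Buyers gain 272/13 per unit; sellers gain 170/13 per unit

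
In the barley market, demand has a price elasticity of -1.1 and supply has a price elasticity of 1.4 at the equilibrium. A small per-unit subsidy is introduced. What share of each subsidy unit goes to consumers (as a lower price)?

Consumer share = 0.56

For a small subsidy around the equilibrium, the benefit split depends on the relative slopes, which at a point are proportional to the elasticities.
Buyer share = εs/(εs + |εd|) = 1.4/(1.4 + 1.1) = 0.56; seller share = |εd|/(εs + |εd|) = 0.44.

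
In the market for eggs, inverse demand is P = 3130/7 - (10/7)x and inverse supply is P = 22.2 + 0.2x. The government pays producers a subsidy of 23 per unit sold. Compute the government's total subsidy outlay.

Pre-subsidy: 3130/7 - (10/7)x = 22.2 + 0.2x gives x* = 14873/57 and P* = 4240/57.
With the subsidy, sellers receive Ps = Pb + 23 for each unit, where Pb is the price buyers pay.
On the curves, Pb = 3130/7 - (10/7)x and Ps = 22.2 + 0.2x; the wedge Ps − Pb = 23 gives 22.2 + 0.2x − (3130/7 - (10/7)x) = 23, so x' = 5226/19.
Then Pb = 3130/7 − (10/7)·(5226/19) = 1030/19 and Ps = 22.2 + 0.2·(5226/19) = 1467/19.
Government outlay = subsidy × quantity = 23 × 5226/19 = 120198/19.

Government cost = 120198/19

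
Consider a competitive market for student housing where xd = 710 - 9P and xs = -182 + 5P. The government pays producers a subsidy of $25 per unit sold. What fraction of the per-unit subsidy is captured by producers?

Producer share = 9/14

Pre-subsidy: 710 - 9P = -182 + 5P gives P* = 446/7, x* = 956/7.
With the subsidy, sellers receive Ps = Pb + 25 for each unit, where Pb is the price buyers pay.
Supply in terms of Pb becomes xs = -182 + 5(Pb + 25) = -57 + 5Pb. Setting this equal to demand: 710 - 9Pb = -57 + 5Pb, so Pb = 767/14.
Sellers receive Ps = 767/14 + 25 = 1117/14; x' = 710 − 9·(767/14) = 3037/14.
Buyers' price falls by P* − Pb = 446/7 − 767/14 = 125/14; sellers' price rises by Ps − P* = 1117/14 − 446/7 = 225/14.
So producers capture (225/14)/25 = 9/14 of each unit of subsidy.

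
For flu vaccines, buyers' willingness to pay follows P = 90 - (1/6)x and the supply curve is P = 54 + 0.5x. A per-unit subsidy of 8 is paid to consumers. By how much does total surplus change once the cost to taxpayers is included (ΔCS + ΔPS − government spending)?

Pre-subsidy: 90 - (1/6)x = 54 + 0.5x gives x* = 54 and P* = 81.
With the rebate, buyers effectively pay Pb = Ps − 8, where Ps is the price sellers receive.
On the curves, Pb = 90 - (1/6)x and Ps = 54 + 0.5x; the wedge Ps − Pb = 8 gives 54 + 0.5x − (90 - (1/6)x) = 8, so x' = 66.
Then Pb = 90 − (1/6)·66 = 79 and Ps = 54 + 0.5·66 = 87.
ΔCS = ½(54 + 66)(81 − 79) = 120; ΔPS = ½(54 + 66)(87 − 81) = 360.
Government spending = 8 × 66 = 528.
Net change = 120 + 360 − 528 = -48. The loss equals the DWL triangle ½·8·12.

Net change in total surplus = -48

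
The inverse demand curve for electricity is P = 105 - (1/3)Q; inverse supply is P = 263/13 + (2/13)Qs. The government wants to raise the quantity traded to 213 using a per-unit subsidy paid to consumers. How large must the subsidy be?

Required subsidy s = 19 per unit

At Q = 213, from the demand curve buyers pay Pb = 105 − (1/3)·213 = 34; from the supply curve sellers need Ps = 263/13 + (2/13)·213 = 53.
The subsidy must fill the gap: s = Ps − Pb = 53 − 34 = 19.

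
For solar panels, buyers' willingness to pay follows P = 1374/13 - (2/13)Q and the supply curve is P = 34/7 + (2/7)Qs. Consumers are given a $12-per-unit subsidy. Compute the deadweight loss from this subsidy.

Deadweight loss = $163.8

Pre-subsidy: 1374/13 - (2/13)Q = 34/7 + (2/7)Q gives Q* = 229.4 and P* = 70.4.
With the rebate, buyers effectively pay Pb = Ps − 12, where Ps is the price sellers receive.
On the curves, Pb = 1374/13 - (2/13)Q and Ps = 34/7 + (2/7)Q; the wedge Ps − Pb = 12 gives 34/7 + (2/7)Q − (1374/13 - (2/13)Q) = 12, so Q' = 256.7.
Then Pb = 1374/13 − (2/13)·256.7 = 66.2 and Ps = 34/7 + (2/7)·256.7 = 78.2.
The subsidy expands output by 256.7 − 229.4 = 27.3 past the efficient level; on those units the gap between marginal cost and willingness to pay runs from 0 up to 12.
DWL = ½ × 12 × 27.3 = 163.8.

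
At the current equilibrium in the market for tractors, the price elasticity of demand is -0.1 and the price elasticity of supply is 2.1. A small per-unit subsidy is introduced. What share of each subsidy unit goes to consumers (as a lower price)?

For a small subsidy around the equilibrium, the benefit split depends on the relative slopes, which at a point are proportional to the elasticities.
Buyer share = εs/(εs + |εd|) = 2.1/(2.1 + 0.1) = 21/22; seller share = |εd|/(εs + |εd|) = 1/22.

Consumer share = 21/22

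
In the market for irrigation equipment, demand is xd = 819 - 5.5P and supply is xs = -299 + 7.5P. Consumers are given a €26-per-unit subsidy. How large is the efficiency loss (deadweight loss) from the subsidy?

Pre-subsidy: 819 - 5.5P = -299 + 7.5P gives P* = 86, x* = 346.
With the rebate, buyers effectively pay Pb = Ps − 26, where Ps is the price sellers receive.
Demand in terms of Ps becomes xd = 819 − 5.5(Ps − 26) = 962 - 5.5Ps. Setting this equal to supply: 962 - 5.5Ps = -299 + 7.5Ps, so Ps = 97.
Buyers pay Pb = 97 − 26 = 71; x' = -299 + 7.5·97 = 428.5.
The subsidy expands output by 428.5 − 346 = 82.5 past the efficient level; on those units the gap between marginal cost and willingness to pay runs from 0 up to 26.
DWL = ½ × 26 × 82.5 = 1072.5.

Deadweight loss = €1072.5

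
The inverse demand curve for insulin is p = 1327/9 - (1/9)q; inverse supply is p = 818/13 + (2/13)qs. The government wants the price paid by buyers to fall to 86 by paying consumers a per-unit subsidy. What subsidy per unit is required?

At a buyer price of 86, quantity demanded is 1327 − 9·86 = 553.
Sellers supply 553 only when they receive ps = 818/13 + (2/13)·553 = 148.
s = ps − pb = 148 − 86 = 62.

Required subsidy s = 62 per unit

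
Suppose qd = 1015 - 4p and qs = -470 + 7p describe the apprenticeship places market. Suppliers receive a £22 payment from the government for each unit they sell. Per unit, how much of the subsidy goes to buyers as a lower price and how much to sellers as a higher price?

Pre-subsidy: 1015 - 4p = -470 + 7p gives p* = 135, q* = 475.
With the subsidy, sellers receive ps = pb + 22 for each unit, where pb is the price buyers pay.
Supply in terms of pb becomes qs = -470 + 7(pb + 22) = -316 + 7pb. Setting this equal to demand: 1015 - 4pb = -316 + 7pb, so pb = 121.
Sellers receive ps = 121 + 22 = 143; q' = 1015 − 4·121 = 531.
Buyers' price falls by p* − pb = 135 − 121 = 14; sellers' price rises by ps − p* = 143 − 135 = 8.

Buyers gain £14 per unit; sellers gain £8 per unit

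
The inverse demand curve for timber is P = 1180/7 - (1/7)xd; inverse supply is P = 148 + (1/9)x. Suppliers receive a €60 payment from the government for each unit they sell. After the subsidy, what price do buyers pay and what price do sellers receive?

Buyers pay €123.25; sellers receive €183.25

Pre-subsidy: 1180/7 - (1/7)x = 148 + (1/9)x gives x* = 81 and P* = 157.
With the subsidy, sellers receive Ps = Pb + 60 for each unit, where Pb is the price buyers pay.
On the curves, Pb = 1180/7 - (1/7)x and Ps = 148 + (1/9)x; the wedge Ps − Pb = 60 gives 148 + (1/9)x − (1180/7 - (1/7)x) = 60, so x' = 317.25.
Then Pb = 1180/7 − (1/7)·317.25 = 123.25 and Ps = 148 + (1/9)·317.25 = 183.25.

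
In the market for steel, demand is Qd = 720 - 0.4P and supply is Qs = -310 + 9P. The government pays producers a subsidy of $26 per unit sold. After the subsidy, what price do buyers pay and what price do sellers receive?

Buyers pay 3980/47; sellers receive 5202/47

Pre-subsidy: 720 - 0.4P = -310 + 9P gives P* = 5150/47, Q* = 31780/47.
With the subsidy, sellers receive Ps = Pb + 26 for each unit, where Pb is the price buyers pay.
Supply in terms of Pb becomes Qs = -310 + 9(Pb + 26) = -76 + 9Pb. Setting this equal to demand: 720 - 0.4Pb = -76 + 9Pb, so Pb = 3980/47.
Sellers receive Ps = 3980/47 + 26 = 5202/47; Q' = 720 − 0.4·(3980/47) = 32248/47.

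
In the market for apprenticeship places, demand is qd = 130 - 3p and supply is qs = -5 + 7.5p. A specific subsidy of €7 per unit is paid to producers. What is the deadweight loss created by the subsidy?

Pre-subsidy: 130 - 3p = -5 + 7.5p gives p* = 90/7, q* = 640/7.
With the subsidy, sellers receive ps = pb + 7 for each unit, where pb is the price buyers pay.
Supply in terms of pb becomes qs = -5 + 7.5(pb + 7) = 47.5 + 7.5pb. Setting this equal to demand: 130 - 3pb = 47.5 + 7.5pb, so pb = 55/7.
Sellers receive ps = 55/7 + 7 = 104/7; q' = 130 − 3·(55/7) = 745/7.
The subsidy expands output by 745/7 − 640/7 = 15 past the efficient level; on those units the gap between marginal cost and willingness to pay runs from 0 up to 7.
DWL = ½ × 7 × 15 = 52.5.

Deadweight loss = €52.5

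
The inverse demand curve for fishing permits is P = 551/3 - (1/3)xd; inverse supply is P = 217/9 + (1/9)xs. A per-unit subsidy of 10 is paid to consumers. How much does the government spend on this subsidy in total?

Government cost = 3815

Pre-subsidy: 551/3 - (1/3)x = 217/9 + (1/9)x gives x* = 359 and P* = 64.
With the rebate, buyers effectively pay Pb = Ps − 10, where Ps is the price sellers receive.
On the curves, Pb = 551/3 - (1/3)x and Ps = 217/9 + (1/9)x; the wedge Ps − Pb = 10 gives 217/9 + (1/9)x − (551/3 - (1/3)x) = 10, so x' = 381.5.
Then Pb = 551/3 − (1/3)·381.5 = 56.5 and Ps = 217/9 + (1/9)·381.5 = 66.5.
Government outlay = subsidy × quantity = 10 × 381.5 = 3815.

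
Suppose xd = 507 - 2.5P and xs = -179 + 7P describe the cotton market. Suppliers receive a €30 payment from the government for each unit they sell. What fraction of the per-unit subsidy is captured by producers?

Producer share = 5/19

Pre-subsidy: 507 - 2.5P = -179 + 7P gives P* = 1372/19, x* = 6203/19.
With the subsidy, sellers receive Ps = Pb + 30 for each unit, where Pb is the price buyers pay.
Supply in terms of Pb becomes xs = -179 + 7(Pb + 30) = 31 + 7Pb. Setting this equal to demand: 507 - 2.5Pb = 31 + 7Pb, so Pb = 952/19.
Sellers receive Ps = 952/19 + 30 = 1522/19; x' = 507 − 2.5·(952/19) = 7253/19.
Buyers' price falls by P* − Pb = 1372/19 − 952/19 = 420/19; sellers' price rises by Ps − P* = 1522/19 − 1372/19 = 150/19.
So producers capture (150/19)/30 = 5/19 of each unit of subsidy.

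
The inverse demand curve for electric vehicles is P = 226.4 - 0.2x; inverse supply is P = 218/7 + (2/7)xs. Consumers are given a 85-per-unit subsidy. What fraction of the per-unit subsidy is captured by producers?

Producer share = 10/17

Pre-subsidy: 226.4 - 0.2x = 218/7 + (2/7)x gives x* = 402 and P* = 146.
With the rebate, buyers effectively pay Pb = Ps − 85, where Ps is the price sellers receive.
On the curves, Pb = 226.4 - 0.2x and Ps = 218/7 + (2/7)x; the wedge Ps − Pb = 85 gives 218/7 + (2/7)x − (226.4 - 0.2x) = 85, so x' = 577.
Then Pb = 226.4 − 0.2·577 = 111 and Ps = 218/7 + (2/7)·577 = 196.
Buyers' price falls by P* − Pb = 146 − 111 = 35; sellers' price rises by Ps − P* = 196 − 146 = 50.
So producers capture 50/85 = 10/17 of each unit of subsidy.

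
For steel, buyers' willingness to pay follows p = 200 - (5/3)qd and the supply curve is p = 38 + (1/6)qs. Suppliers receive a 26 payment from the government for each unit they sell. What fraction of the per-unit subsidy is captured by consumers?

Consumer share = 10/11

Pre-subsidy: 200 - (5/3)q = 38 + (1/6)q gives q* = 972/11 and p* = 580/11.
With the subsidy, sellers receive ps = pb + 26 for each unit, where pb is the price buyers pay.
On the curves, pb = 200 - (5/3)q and ps = 38 + (1/6)q; the wedge ps − pb = 26 gives 38 + (1/6)q − (200 - (5/3)q) = 26, so q' = 1128/11.
Then pb = 200 − (5/3)·(1128/11) = 320/11 and ps = 38 + (1/6)·(1128/11) = 606/11.
Buyers' price falls by p* − pb = 580/11 − 320/11 = 260/11; sellers' price rises by ps − p* = 606/11 − 580/11 = 26/11.
So consumers capture (260/11)/26 = 10/11 of each unit of subsidy.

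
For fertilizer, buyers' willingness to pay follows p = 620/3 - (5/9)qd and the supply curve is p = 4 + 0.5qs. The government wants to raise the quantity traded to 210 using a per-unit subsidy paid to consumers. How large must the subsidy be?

Required subsidy s = 19 per unit

At q = 210, from the demand curve buyers pay pb = 620/3 − (5/9)·210 = 90; from the supply curve sellers need ps = 4 + 0.5·210 = 109.
The subsidy must fill the gap: s = ps − pb = 109 − 90 = 19.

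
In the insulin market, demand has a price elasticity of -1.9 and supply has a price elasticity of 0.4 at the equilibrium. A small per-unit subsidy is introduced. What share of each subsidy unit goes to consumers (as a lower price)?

For a small subsidy around the equilibrium, the benefit split depends on the relative slopes, which at a point are proportional to the elasticities.
Buyer share = εs/(εs + |εd|) = 0.4/(0.4 + 1.9) = 4/23; seller share = |εd|/(εs + |εd|) = 19/23.

Consumer share = 4/23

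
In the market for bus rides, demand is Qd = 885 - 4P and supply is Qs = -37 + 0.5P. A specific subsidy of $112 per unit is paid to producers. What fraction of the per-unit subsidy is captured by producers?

Producer share = 8/9

Pre-subsidy: 885 - 4P = -37 + 0.5P gives P* = 1844/9, Q* = 589/9.
With the subsidy, sellers receive Ps = Pb + 112 for each unit, where Pb is the price buyers pay.
Supply in terms of Pb becomes Qs = -37 + 0.5(Pb + 112) = 19 + 0.5Pb. Setting this equal to demand: 885 - 4Pb = 19 + 0.5Pb, so Pb = 1732/9.
Sellers receive Ps = 1732/9 + 112 = 2740/9; Q' = 885 − 4·(1732/9) = 1037/9.
Buyers' price falls by P* − Pb = 1844/9 − 1732/9 = 112/9; sellers' price rises by Ps − P* = 2740/9 − 1844/9 = 896/9.
So producers capture (896/9)/112 = 8/9 of each unit of subsidy.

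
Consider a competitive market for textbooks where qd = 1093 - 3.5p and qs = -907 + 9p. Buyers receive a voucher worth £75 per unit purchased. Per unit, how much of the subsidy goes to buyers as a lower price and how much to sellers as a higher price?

Buyers gain £54 per unit; sellers gain £21 per unit

Pre-subsidy: 1093 - 3.5p = -907 + 9p gives p* = 160, q* = 533.
With the rebate, buyers effectively pay pb = ps − 75, where ps is the price sellers receive.
Demand in terms of ps becomes qd = 1093 − 3.5(ps − 75) = 1355.5 - 3.5ps. Setting this equal to supply: 1355.5 - 3.5ps = -907 + 9ps, so ps = 181.
Buyers pay pb = 181 − 75 = 106; q' = -907 + 9·181 = 722.
Buyers' price falls by p* − pb = 160 − 106 = 54; sellers' price rises by ps − p* = 181 − 160 = 21.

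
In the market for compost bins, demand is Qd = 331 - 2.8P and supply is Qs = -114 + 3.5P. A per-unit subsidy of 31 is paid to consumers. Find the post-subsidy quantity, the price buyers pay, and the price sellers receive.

Pre-subsidy: 331 - 2.8P = -114 + 3.5P gives P* = 4450/63, Q* = 1199/9.
With the rebate, buyers effectively pay Pb = Ps − 31, where Ps is the price sellers receive.
Demand in terms of Ps becomes Qd = 331 − 2.8(Ps − 31) = 417.8 - 2.8Ps. Setting this equal to supply: 417.8 - 2.8Ps = -114 + 3.5Ps, so Ps = 5318/63.
Buyers pay Pb = 5318/63 − 31 = 3365/63; Q' = -114 + 3.5·(5318/63) = 1633/9.

Q' = 1633/9; buyers pay 3365/63; sellers receive 5318/63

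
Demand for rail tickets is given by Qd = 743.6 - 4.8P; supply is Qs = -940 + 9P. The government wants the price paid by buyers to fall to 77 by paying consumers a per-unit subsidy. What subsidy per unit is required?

At a buyer price of 77, quantity demanded is 743.6 − 4.8·77 = 374.
Sellers supply 374 only when they receive Ps with -940 + 9·Ps = 374, i.e. Ps = 146.
s = Ps − Pb = 146 − 77 = 69.

Required subsidy s = 69 per unit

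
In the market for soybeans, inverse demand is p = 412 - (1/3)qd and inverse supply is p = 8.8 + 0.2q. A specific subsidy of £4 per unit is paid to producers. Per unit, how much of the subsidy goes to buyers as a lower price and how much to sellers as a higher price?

Buyers gain £2.5 per unit; sellers gain £1.5 per unit

Pre-subsidy: 412 - (1/3)q = 8.8 + 0.2q gives q* = 756 and p* = 160.
With the subsidy, sellers receive ps = pb + 4 for each unit, where pb is the price buyers pay.
On the curves, pb = 412 - (1/3)q and ps = 8.8 + 0.2q; the wedge ps − pb = 4 gives 8.8 + 0.2q − (412 - (1/3)q) = 4, so q' = 763.5.
Then pb = 412 − (1/3)·763.5 = 157.5 and ps = 8.8 + 0.2·763.5 = 161.5.
Buyers' price falls by p* − pb = 160 − 157.5 = 2.5; sellers' price rises by ps − p* = 161.5 − 160 = 1.5.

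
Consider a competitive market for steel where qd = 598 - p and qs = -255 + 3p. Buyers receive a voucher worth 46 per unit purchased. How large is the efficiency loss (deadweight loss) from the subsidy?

Deadweight loss = 793.5

Pre-subsidy: 598 - p = -255 + 3p gives p* = 213.25, q* = 384.75.
With the rebate, buyers effectively pay pb = ps − 46, where ps is the price sellers receive.
Demand in terms of ps becomes qd = 598 − 1(ps − 46) = 644 - ps. Setting this equal to supply: 644 - ps = -255 + 3ps, so ps = 224.75.
Buyers pay pb = 224.75 − 46 = 178.75; q' = -255 + 3·224.75 = 419.25.
The subsidy expands output by 419.25 − 384.75 = 34.5 past the efficient level; on those units the gap between marginal cost and willingness to pay runs from 0 up to 46.
DWL = ½ × 46 × 34.5 = 793.5.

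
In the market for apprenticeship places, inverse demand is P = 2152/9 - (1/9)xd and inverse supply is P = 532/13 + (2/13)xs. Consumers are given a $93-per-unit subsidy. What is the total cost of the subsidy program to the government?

Government cost = $102207

Pre-subsidy: 2152/9 - (1/9)x = 532/13 + (2/13)x gives x* = 748 and P* = 156.
With the rebate, buyers effectively pay Pb = Ps − 93, where Ps is the price sellers receive.
On the curves, Pb = 2152/9 - (1/9)x and Ps = 532/13 + (2/13)x; the wedge Ps − Pb = 93 gives 532/13 + (2/13)x − (2152/9 - (1/9)x) = 93, so x' = 1099.
Then Pb = 2152/9 − (1/9)·1099 = 117 and Ps = 532/13 + (2/13)·1099 = 210.
Government outlay = subsidy × quantity = 93 × 1099 = 102207.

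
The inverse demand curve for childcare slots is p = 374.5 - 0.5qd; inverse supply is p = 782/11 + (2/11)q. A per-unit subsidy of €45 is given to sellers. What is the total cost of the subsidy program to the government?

Pre-subsidy: 374.5 - 0.5q = 782/11 + (2/11)q gives q* = 445 and p* = 152.
With the subsidy, sellers receive ps = pb + 45 for each unit, where pb is the price buyers pay.
On the curves, pb = 374.5 - 0.5q and ps = 782/11 + (2/11)q; the wedge ps − pb = 45 gives 782/11 + (2/11)q − (374.5 - 0.5q) = 45, so q' = 511.
Then pb = 374.5 − 0.5·511 = 119 and ps = 782/11 + (2/11)·511 = 164.
Government outlay = subsidy × quantity = 45 × 511 = 22995.

Government cost = €22995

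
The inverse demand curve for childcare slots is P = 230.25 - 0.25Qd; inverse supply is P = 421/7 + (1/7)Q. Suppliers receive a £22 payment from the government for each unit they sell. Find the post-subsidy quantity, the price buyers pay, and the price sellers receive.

Pre-subsidy: 230.25 - 0.25Q = 421/7 + (1/7)Q gives Q* = 433 and P* = 122.
With the subsidy, sellers receive Ps = Pb + 22 for each unit, where Pb is the price buyers pay.
On the curves, Pb = 230.25 - 0.25Q and Ps = 421/7 + (1/7)Q; the wedge Ps − Pb = 22 gives 421/7 + (1/7)Q − (230.25 - 0.25Q) = 22, so Q' = 489.
Then Pb = 230.25 − 0.25·489 = 108 and Ps = 421/7 + (1/7)·489 = 130.

Q' = 489; buyers pay £108; sellers receive £130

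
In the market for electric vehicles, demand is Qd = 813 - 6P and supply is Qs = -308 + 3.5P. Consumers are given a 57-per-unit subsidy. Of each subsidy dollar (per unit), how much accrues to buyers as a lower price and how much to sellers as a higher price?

Pre-subsidy: 813 - 6P = -308 + 3.5P gives P* = 118, Q* = 105.
With the rebate, buyers effectively pay Pb = Ps − 57, where Ps is the price sellers receive.
Demand in terms of Ps becomes Qd = 813 − 6(Ps − 57) = 1155 - 6Ps. Setting this equal to supply: 1155 - 6Ps = -308 + 3.5Ps, so Ps = 154.
Buyers pay Pb = 154 − 57 = 97; Q' = -308 + 3.5·154 = 231.
Buyers' price falls by P* − Pb = 118 − 97 = 21; sellers' price rises by Ps − P* = 154 − 118 = 36.

Buyers gain 21 per unit; sellers gain 36 per unit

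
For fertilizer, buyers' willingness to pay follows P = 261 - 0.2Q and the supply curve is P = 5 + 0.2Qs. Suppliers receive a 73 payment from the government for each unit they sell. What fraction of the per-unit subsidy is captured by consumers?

Pre-subsidy: 261 - 0.2Q = 5 + 0.2Q gives Q* = 640 and P* = 133.
With the subsidy, sellers receive Ps = Pb + 73 for each unit, where Pb is the price buyers pay.
On the curves, Pb = 261 - 0.2Q and Ps = 5 + 0.2Q; the wedge Ps − Pb = 73 gives 5 + 0.2Q − (261 - 0.2Q) = 73, so Q' = 822.5.
Then Pb = 261 − 0.2·822.5 = 96.5 and Ps = 5 + 0.2·822.5 = 169.5.
Buyers' price falls by P* − Pb = 133 − 96.5 = 36.5; sellers' price rises by Ps − P* = 169.5 − 133 = 36.5.
So consumers capture 36.5/73 = 0.5 of each unit of subsidy.

Consumer share = 0.5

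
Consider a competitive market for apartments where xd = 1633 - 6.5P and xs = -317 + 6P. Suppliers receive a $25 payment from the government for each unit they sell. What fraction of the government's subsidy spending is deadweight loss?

DWL / government spending = 39/697

Pre-subsidy: 1633 - 6.5P = -317 + 6P gives P* = 156, x* = 619.
With the subsidy, sellers receive Ps = Pb + 25 for each unit, where Pb is the price buyers pay.
Supply in terms of Pb becomes xs = -317 + 6(Pb + 25) = -167 + 6Pb. Setting this equal to demand: 1633 - 6.5Pb = -167 + 6Pb, so Pb = 144.
Sellers receive Ps = 144 + 25 = 169; x' = 1633 − 6.5·144 = 697.
ΔCS = ½(619 + 697)(156 − 144) = 7896; ΔPS = ½(619 + 697)(169 − 156) = 8554.
Government spending = 25 × 697 = 17425.
DWL = ½ × 25 × (697 − 619) = 975; fraction = 975 / 17425 = 39/697.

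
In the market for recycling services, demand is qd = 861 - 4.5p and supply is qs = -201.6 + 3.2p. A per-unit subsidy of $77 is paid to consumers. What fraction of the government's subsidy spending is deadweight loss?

DWL / government spending = 0.1875

Pre-subsidy: 861 - 4.5p = -201.6 + 3.2p gives p* = 138, q* = 240.
With the rebate, buyers effectively pay pb = ps − 77, where ps is the price sellers receive.
Demand in terms of ps becomes qd = 861 − 4.5(ps − 77) = 1207.5 - 4.5ps. Setting this equal to supply: 1207.5 - 4.5ps = -201.6 + 3.2ps, so ps = 183.
Buyers pay pb = 183 − 77 = 106; q' = -201.6 + 3.2·183 = 384.
ΔCS = ½(240 + 384)(138 − 106) = 9984; ΔPS = ½(240 + 384)(183 − 138) = 14040.
Government spending = 77 × 384 = 29568.
DWL = ½ × 77 × (384 − 240) = 5544; fraction = 5544 / 29568 = 0.1875.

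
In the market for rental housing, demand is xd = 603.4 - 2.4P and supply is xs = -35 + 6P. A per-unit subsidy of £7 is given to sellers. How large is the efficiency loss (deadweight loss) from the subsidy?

Deadweight loss = £42

Pre-subsidy: 603.4 - 2.4P = -35 + 6P gives P* = 76, x* = 421.
With the subsidy, sellers receive Ps = Pb + 7 for each unit, where Pb is the price buyers pay.
Supply in terms of Pb becomes xs = -35 + 6(Pb + 7) = 7 + 6Pb. Setting this equal to demand: 603.4 - 2.4Pb = 7 + 6Pb, so Pb = 71.
Sellers receive Ps = 71 + 7 = 78; x' = 603.4 − 2.4·71 = 433.
The subsidy expands output by 433 − 421 = 12 past the efficient level; on those units the gap between marginal cost and willingness to pay runs from 0 up to 7.
DWL = ½ × 7 × 12 = 42.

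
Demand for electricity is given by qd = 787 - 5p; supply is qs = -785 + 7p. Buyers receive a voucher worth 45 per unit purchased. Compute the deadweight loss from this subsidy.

Pre-subsidy: 787 - 5p = -785 + 7p gives p* = 131, q* = 132.
With the rebate, buyers effectively pay pb = ps − 45, where ps is the price sellers receive.
Demand in terms of ps becomes qd = 787 − 5(ps − 45) = 1012 - 5ps. Setting this equal to supply: 1012 - 5ps = -785 + 7ps, so ps = 149.75.
Buyers pay pb = 149.75 − 45 = 104.75; q' = -785 + 7·149.75 = 263.25.
The subsidy expands output by 263.25 − 132 = 131.25 past the efficient level; on those units the gap between marginal cost and willingness to pay runs from 0 up to 45.
DWL = ½ × 45 × 131.25 = 2953.125.

Deadweight loss = 2953.125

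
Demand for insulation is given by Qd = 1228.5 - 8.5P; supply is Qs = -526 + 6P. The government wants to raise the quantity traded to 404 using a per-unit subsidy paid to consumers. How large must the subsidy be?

At Q = 404, invert demand for the buyer price: Pb = (1228.5 − 404)/8.5 = 97; invert supply for the seller price: Ps = (404 − (-526))/6 = 155.
The subsidy must fill the gap: s = Ps − Pb = 155 − 97 = 58.

Required subsidy s = 58 per unit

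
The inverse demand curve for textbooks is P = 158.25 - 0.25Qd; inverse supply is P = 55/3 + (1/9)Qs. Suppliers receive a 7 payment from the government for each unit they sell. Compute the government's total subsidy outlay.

Pre-subsidy: 158.25 - 0.25Q = 55/3 + (1/9)Q gives Q* = 5037/13 and P* = 798/13.
With the subsidy, sellers receive Ps = Pb + 7 for each unit, where Pb is the price buyers pay.
On the curves, Pb = 158.25 - 0.25Q and Ps = 55/3 + (1/9)Q; the wedge Ps − Pb = 7 gives 55/3 + (1/9)Q − (158.25 - 0.25Q) = 7, so Q' = 5289/13.
Then Pb = 158.25 − 0.25·(5289/13) = 735/13 and Ps = 55/3 + (1/9)·(5289/13) = 826/13.
Government outlay = subsidy × quantity = 7 × 5289/13 = 37023/13.

Government cost = 37023/13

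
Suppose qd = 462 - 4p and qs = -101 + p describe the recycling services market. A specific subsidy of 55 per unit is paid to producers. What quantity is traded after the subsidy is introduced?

Pre-subsidy: 462 - 4p = -101 + p gives p* = 112.6, q* = 11.6.
With the subsidy, sellers receive ps = pb + 55 for each unit, where pb is the price buyers pay.
Supply in terms of pb becomes qs = -101 + 1(pb + 55) = -46 + pb. Setting this equal to demand: 462 - 4pb = -46 + pb, so pb = 101.6.
Sellers receive ps = 101.6 + 55 = 156.6; q' = 462 − 4·101.6 = 55.6.

q' = 55.6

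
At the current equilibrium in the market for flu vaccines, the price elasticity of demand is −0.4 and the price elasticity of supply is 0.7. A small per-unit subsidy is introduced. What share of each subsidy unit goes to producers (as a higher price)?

For a small subsidy around the equilibrium, the benefit split depends on the relative slopes, which at a point are proportional to the elasticities.
Buyer share = εs/(εs + |εd|) = 0.7/(0.7 + 0.4) = 7/11; seller share = |εd|/(εs + |εd|) = 4/11.
So producers capture 4/11 of the subsidy.

Producer share = 4/11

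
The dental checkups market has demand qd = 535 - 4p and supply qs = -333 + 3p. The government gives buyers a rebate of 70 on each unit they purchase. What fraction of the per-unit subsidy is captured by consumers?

Pre-subsidy: 535 - 4p = -333 + 3p gives p* = 124, q* = 39.
With the rebate, buyers effectively pay pb = ps − 70, where ps is the price sellers receive.
Demand in terms of ps becomes qd = 535 − 4(ps − 70) = 815 - 4ps. Setting this equal to supply: 815 - 4ps = -333 + 3ps, so ps = 164.
Buyers pay pb = 164 − 70 = 94; q' = -333 + 3·164 = 159.
Buyers' price falls by p* − pb = 124 − 94 = 30; sellers' price rises by ps − p* = 164 − 124 = 40.
So consumers capture 30/70 = 3/7 of each unit of subsidy.

Consumer share = 3/7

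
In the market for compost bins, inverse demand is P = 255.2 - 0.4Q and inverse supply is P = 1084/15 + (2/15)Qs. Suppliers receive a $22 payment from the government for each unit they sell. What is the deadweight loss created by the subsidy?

Pre-subsidy: 255.2 - 0.4Q = 1084/15 + (2/15)Q gives Q* = 343 and P* = 118.
With the subsidy, sellers receive Ps = Pb + 22 for each unit, where Pb is the price buyers pay.
On the curves, Pb = 255.2 - 0.4Q and Ps = 1084/15 + (2/15)Q; the wedge Ps − Pb = 22 gives 1084/15 + (2/15)Q − (255.2 - 0.4Q) = 22, so Q' = 384.25.
Then Pb = 255.2 − 0.4·384.25 = 101.5 and Ps = 1084/15 + (2/15)·384.25 = 123.5.
The subsidy expands output by 384.25 − 343 = 41.25 past the efficient level; on those units the gap between marginal cost and willingness to pay runs from 0 up to 22.
DWL = ½ × 22 × 41.25 = 453.75.

Deadweight loss = $453.75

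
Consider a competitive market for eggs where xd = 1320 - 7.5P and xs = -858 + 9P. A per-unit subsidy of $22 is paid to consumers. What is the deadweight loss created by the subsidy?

Pre-subsidy: 1320 - 7.5P = -858 + 9P gives P* = 132, x* = 330.
With the rebate, buyers effectively pay Pb = Ps − 22, where Ps is the price sellers receive.
Demand in terms of Ps becomes xd = 1320 − 7.5(Ps − 22) = 1485 - 7.5Ps. Setting this equal to supply: 1485 - 7.5Ps = -858 + 9Ps, so Ps = 142.
Buyers pay Pb = 142 − 22 = 120; x' = -858 + 9·142 = 420.
The subsidy expands output by 420 − 330 = 90 past the efficient level; on those units the gap between marginal cost and willingness to pay runs from 0 up to 22.
DWL = ½ × 22 × 90 = 990.

Deadweight loss = $990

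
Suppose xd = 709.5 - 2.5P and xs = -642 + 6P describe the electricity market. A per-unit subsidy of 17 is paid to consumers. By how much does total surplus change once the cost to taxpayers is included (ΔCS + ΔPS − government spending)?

Net change in total surplus = -255

Pre-subsidy: 709.5 - 2.5P = -642 + 6P gives P* = 159, x* = 312.
With the rebate, buyers effectively pay Pb = Ps − 17, where Ps is the price sellers receive.
Demand in terms of Ps becomes xd = 709.5 − 2.5(Ps − 17) = 752 - 2.5Ps. Setting this equal to supply: 752 - 2.5Ps = -642 + 6Ps, so Ps = 164.
Buyers pay Pb = 164 − 17 = 147; x' = -642 + 6·164 = 342.
ΔCS = ½(312 + 342)(159 − 147) = 3924; ΔPS = ½(312 + 342)(164 − 159) = 1635.
Government spending = 17 × 342 = 5814.
Net change = 3924 + 1635 − 5814 = -255. The loss equals the DWL triangle ½·17·30.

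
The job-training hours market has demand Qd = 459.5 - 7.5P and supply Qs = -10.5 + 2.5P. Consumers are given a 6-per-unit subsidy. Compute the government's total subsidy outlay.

Pre-subsidy: 459.5 - 7.5P = -10.5 + 2.5P gives P* = 47, Q* = 107.
With the rebate, buyers effectively pay Pb = Ps − 6, where Ps is the price sellers receive.
Demand in terms of Ps becomes Qd = 459.5 − 7.5(Ps − 6) = 504.5 - 7.5Ps. Setting this equal to supply: 504.5 - 7.5Ps = -10.5 + 2.5Ps, so Ps = 51.5.
Buyers pay Pb = 51.5 − 6 = 45.5; Q' = -10.5 + 2.5·51.5 = 118.25.
Government outlay = subsidy × quantity = 6 × 118.25 = 709.5.

Government cost = 709.5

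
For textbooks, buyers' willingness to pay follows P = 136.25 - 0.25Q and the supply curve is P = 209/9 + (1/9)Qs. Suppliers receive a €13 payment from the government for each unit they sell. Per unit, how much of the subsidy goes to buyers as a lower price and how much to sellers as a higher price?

Pre-subsidy: 136.25 - 0.25Q = 209/9 + (1/9)Q gives Q* = 313 and P* = 58.
With the subsidy, sellers receive Ps = Pb + 13 for each unit, where Pb is the price buyers pay.
On the curves, Pb = 136.25 - 0.25Q and Ps = 209/9 + (1/9)Q; the wedge Ps − Pb = 13 gives 209/9 + (1/9)Q − (136.25 - 0.25Q) = 13, so Q' = 349.
Then Pb = 136.25 − 0.25·349 = 49 and Ps = 209/9 + (1/9)·349 = 62.
Buyers' price falls by P* − Pb = 58 − 49 = 9; sellers' price rises by Ps − P* = 62 − 58 = 4.

Buyers gain €9 per unit; sellers gain €4 per unit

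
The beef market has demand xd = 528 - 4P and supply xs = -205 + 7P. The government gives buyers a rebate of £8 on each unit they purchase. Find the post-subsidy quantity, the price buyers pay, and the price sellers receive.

x' = 3100/11; buyers pay 677/11; sellers receive 765/11

Pre-subsidy: 528 - 4P = -205 + 7P gives P* = 733/11, x* = 2876/11.
With the rebate, buyers effectively pay Pb = Ps − 8, where Ps is the price sellers receive.
Demand in terms of Ps becomes xd = 528 − 4(Ps − 8) = 560 - 4Ps. Setting this equal to supply: 560 - 4Ps = -205 + 7Ps, so Ps = 765/11.
Buyers pay Pb = 765/11 − 8 = 677/11; x' = -205 + 7·(765/11) = 3100/11.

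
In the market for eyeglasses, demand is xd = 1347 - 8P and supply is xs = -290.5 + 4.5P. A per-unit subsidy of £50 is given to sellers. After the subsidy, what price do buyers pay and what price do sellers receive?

Pre-subsidy: 1347 - 8P = -290.5 + 4.5P gives P* = 131, x* = 299.
With the subsidy, sellers receive Ps = Pb + 50 for each unit, where Pb is the price buyers pay.
Supply in terms of Pb becomes xs = -290.5 + 4.5(Pb + 50) = -65.5 + 4.5Pb. Setting this equal to demand: 1347 - 8Pb = -65.5 + 4.5Pb, so Pb = 113.
Sellers receive Ps = 113 + 50 = 163; x' = 1347 − 8·113 = 443.

Buyers pay £113; sellers receive £163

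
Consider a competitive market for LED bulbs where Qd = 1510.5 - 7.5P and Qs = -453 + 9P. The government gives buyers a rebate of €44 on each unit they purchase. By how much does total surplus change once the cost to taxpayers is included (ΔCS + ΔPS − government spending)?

Net change in total surplus = -€3960

Pre-subsidy: 1510.5 - 7.5P = -453 + 9P gives P* = 119, Q* = 618.
With the rebate, buyers effectively pay Pb = Ps − 44, where Ps is the price sellers receive.
Demand in terms of Ps becomes Qd = 1510.5 − 7.5(Ps − 44) = 1840.5 - 7.5Ps. Setting this equal to supply: 1840.5 - 7.5Ps = -453 + 9Ps, so Ps = 139.
Buyers pay Pb = 139 − 44 = 95; Q' = -453 + 9·139 = 798.
ΔCS = ½(618 + 798)(119 − 95) = 16992; ΔPS = ½(618 + 798)(139 − 119) = 14160.
Government spending = 44 × 798 = 35112.
Net change = 16992 + 14160 − 35112 = -3960. The loss equals the DWL triangle ½·44·180.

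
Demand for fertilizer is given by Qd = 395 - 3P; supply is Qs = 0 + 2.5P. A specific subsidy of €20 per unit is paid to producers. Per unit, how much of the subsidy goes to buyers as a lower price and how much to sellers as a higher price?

Buyers gain 100/11 per unit; sellers gain 120/11 per unit

Pre-subsidy: 395 - 3P = 0 + 2.5P gives P* = 790/11, Q* = 1975/11.
With the subsidy, sellers receive Ps = Pb + 20 for each unit, where Pb is the price buyers pay.
Supply in terms of Pb becomes Qs = 0 + 2.5(Pb + 20) = 50 + 2.5Pb. Setting this equal to demand: 395 - 3Pb = 50 + 2.5Pb, so Pb = 690/11.
Sellers receive Ps = 690/11 + 20 = 910/11; Q' = 395 − 3·(690/11) = 2275/11.
Buyers' price falls by P* − Pb = 790/11 − 690/11 = 100/11; sellers' price rises by Ps − P* = 910/11 − 790/11 = 120/11.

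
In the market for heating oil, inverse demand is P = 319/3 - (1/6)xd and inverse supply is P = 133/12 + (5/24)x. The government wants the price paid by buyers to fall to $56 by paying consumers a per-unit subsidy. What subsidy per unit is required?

Required subsidy s = $18 per unit

At a buyer price of 56, quantity demanded is 638 − 6·56 = 302.
Sellers supply 302 only when they receive Ps = 133/12 + (5/24)·302 = 74.
s = Ps − Pb = 74 − 56 = 18.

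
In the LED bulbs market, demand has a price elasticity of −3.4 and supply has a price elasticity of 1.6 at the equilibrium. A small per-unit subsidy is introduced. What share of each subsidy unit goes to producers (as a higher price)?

Producer share = 0.68

For a small subsidy around the equilibrium, the benefit split depends on the relative slopes, which at a point are proportional to the elasticities.
Buyer share = εs/(εs + |εd|) = 1.6/(1.6 + 3.4) = 0.32; seller share = |εd|/(εs + |εd|) = 0.68.
So producers capture 0.68 of the subsidy.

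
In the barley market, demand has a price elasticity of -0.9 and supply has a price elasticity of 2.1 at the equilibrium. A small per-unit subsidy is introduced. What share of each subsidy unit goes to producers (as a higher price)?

For a small subsidy around the equilibrium, the benefit split depends on the relative slopes, which at a point are proportional to the elasticities.
Buyer share = εs/(εs + |εd|) = 2.1/(2.1 + 0.9) = 0.7; seller share = |εd|/(εs + |εd|) = 0.3.
So producers capture 0.3 of the subsidy.

Producer share = 0.3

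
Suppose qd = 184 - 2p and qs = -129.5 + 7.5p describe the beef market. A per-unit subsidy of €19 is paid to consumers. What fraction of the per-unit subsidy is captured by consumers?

Consumer share = 15/19

Pre-subsidy: 184 - 2p = -129.5 + 7.5p gives p* = 33, q* = 118.
With the rebate, buyers effectively pay pb = ps − 19, where ps is the price sellers receive.
Demand in terms of ps becomes qd = 184 − 2(ps − 19) = 222 - 2ps. Setting this equal to supply: 222 - 2ps = -129.5 + 7.5ps, so ps = 37.
Buyers pay pb = 37 − 19 = 18; q' = -129.5 + 7.5·37 = 148.
Buyers' price falls by p* − pb = 33 − 18 = 15; sellers' price rises by ps − p* = 37 − 33 = 4.
So consumers capture 15/19 = 15/19 of each unit of subsidy.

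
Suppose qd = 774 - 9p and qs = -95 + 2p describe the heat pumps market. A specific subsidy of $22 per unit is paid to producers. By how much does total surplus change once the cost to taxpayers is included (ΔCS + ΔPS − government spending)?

Net change in total surplus = -$396

Pre-subsidy: 774 - 9p = -95 + 2p gives p* = 79, q* = 63.
With the subsidy, sellers receive ps = pb + 22 for each unit, where pb is the price buyers pay.
Supply in terms of pb becomes qs = -95 + 2(pb + 22) = -51 + 2pb. Setting this equal to demand: 774 - 9pb = -51 + 2pb, so pb = 75.
Sellers receive ps = 75 + 22 = 97; q' = 774 − 9·75 = 99.
ΔCS = ½(63 + 99)(79 − 75) = 324; ΔPS = ½(63 + 99)(97 − 79) = 1458.
Government spending = 22 × 99 = 2178.
Net change = 324 + 1458 − 2178 = -396. The loss equals the DWL triangle ½·22·36.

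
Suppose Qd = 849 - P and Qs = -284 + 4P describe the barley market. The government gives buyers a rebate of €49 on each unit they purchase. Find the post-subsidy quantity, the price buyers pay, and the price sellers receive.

Pre-subsidy: 849 - P = -284 + 4P gives P* = 226.6, Q* = 622.4.
With the rebate, buyers effectively pay Pb = Ps − 49, where Ps is the price sellers receive.
Demand in terms of Ps becomes Qd = 849 − 1(Ps − 49) = 898 - Ps. Setting this equal to supply: 898 - Ps = -284 + 4Ps, so Ps = 236.4.
Buyers pay Pb = 236.4 − 49 = 187.4; Q' = -284 + 4·236.4 = 661.6.

Q' = 661.6; buyers pay €187.4; sellers receive €236.4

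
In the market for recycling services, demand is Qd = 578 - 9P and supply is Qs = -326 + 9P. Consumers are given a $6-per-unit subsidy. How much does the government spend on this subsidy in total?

Pre-subsidy: 578 - 9P = -326 + 9P gives P* = 452/9, Q* = 126.
With the rebate, buyers effectively pay Pb = Ps − 6, where Ps is the price sellers receive.
Demand in terms of Ps becomes Qd = 578 − 9(Ps − 6) = 632 - 9Ps. Setting this equal to supply: 632 - 9Ps = -326 + 9Ps, so Ps = 479/9.
Buyers pay Pb = 479/9 − 6 = 425/9; Q' = -326 + 9·(479/9) = 153.
Government outlay = subsidy × quantity = 6 × 153 = 918.

Government cost = $918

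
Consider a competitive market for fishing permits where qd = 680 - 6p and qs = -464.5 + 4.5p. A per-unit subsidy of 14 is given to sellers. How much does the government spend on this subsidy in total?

Pre-subsidy: 680 - 6p = -464.5 + 4.5p gives p* = 109, q* = 26.
With the subsidy, sellers receive ps = pb + 14 for each unit, where pb is the price buyers pay.
Supply in terms of pb becomes qs = -464.5 + 4.5(pb + 14) = -401.5 + 4.5pb. Setting this equal to demand: 680 - 6pb = -401.5 + 4.5pb, so pb = 103.
Sellers receive ps = 103 + 14 = 117; q' = 680 − 6·103 = 62.
Government outlay = subsidy × quantity = 14 × 62 = 868.

Government cost = 868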